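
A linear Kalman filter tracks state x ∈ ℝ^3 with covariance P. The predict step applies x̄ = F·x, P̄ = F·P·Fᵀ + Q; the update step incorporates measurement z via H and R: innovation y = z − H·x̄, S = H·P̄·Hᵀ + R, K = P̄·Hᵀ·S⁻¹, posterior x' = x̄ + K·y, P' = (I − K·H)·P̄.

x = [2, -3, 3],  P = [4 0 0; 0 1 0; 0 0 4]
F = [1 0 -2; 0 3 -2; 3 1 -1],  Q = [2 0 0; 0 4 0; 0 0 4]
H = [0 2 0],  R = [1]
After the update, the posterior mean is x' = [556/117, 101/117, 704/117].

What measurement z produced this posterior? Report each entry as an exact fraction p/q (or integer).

x̄ = F·x = [-4, -15, 0]
P̄ = F·P·Fᵀ + Q = [22 16 20; 16 29 11; 20 11 45]
S = H·P̄·Hᵀ + R = [117]
K = P̄·Hᵀ·S⁻¹ = [32/117; 58/117; 22/117]
x' − x̄ = [1024/117, 1856/117, 704/117] = K·y
y = (KᵀK)⁻¹·Kᵀ·(x' − x̄) = [32]
z = y + H·x̄ = [32] + [-30] = [2]

z = [2]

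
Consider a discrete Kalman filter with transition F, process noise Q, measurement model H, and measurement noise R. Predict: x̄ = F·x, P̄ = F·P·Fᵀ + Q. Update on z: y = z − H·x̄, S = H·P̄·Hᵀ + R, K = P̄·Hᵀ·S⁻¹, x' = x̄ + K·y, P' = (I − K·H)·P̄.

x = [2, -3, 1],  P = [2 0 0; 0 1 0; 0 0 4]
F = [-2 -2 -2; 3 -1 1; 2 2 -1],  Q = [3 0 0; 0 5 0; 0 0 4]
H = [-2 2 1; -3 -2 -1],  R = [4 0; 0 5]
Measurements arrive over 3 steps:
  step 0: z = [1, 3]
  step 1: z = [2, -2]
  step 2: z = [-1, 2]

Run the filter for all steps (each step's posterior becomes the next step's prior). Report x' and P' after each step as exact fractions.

step 0: x' = [-608/839, 3082/839, -6357/839], P' = [7436/20975 -1429/20975 208/4195; -1429/20975 72556/20975 -25562/4195; 208/4195 -25562/4195 10684/839]
step 1: x' = [30236711/245218202, -137739259/122609101, 475616641/122609101], P' = [43203056/122609101 -31368886/122609101 51643034/122609101; -31368886/122609101 976941939/122609101 -1829830210/122609101; 51643034/122609101 -1829830210/122609101 3673443288/122609101]
step 2: x' = [-331420452123/1334290723403, -5071138358873/2668581446806, 295960965196/121299156673], P' = [473399597731/1334290723403 -432062202413/1334290723403 67279809398/121299156673; -432062202413/1334290723403 12882829775964/1334290723403 -2211786956134/121299156673; 67279809398/121299156673 -2211786956134/121299156673 4421707735224/121299156673]

step 0: x̄ = F·x = [0, 10, -3]
step 0: P̄ = F·P·Fᵀ + Q = [31 -18 -4; -18 28 6; -4 6 20]
step 0: y = z − H·x̄ = [-16, 20]
step 0: S = H·P̄·Hᵀ + R = [444 70; 70 200]
step 0: K = P̄·Hᵀ·S⁻¹ = [-1669/8390 -4098/20975; 1008/4195 -2603/20975; 94/839 -584/4195]
step 0: x' = x̄ + K·y = [-608/839, 3082/839, -6357/839]
step 0: P' = (I − K·H)·P̄ = [7436/20975 -1429/20975 208/4195; -1429/20975 72556/20975 -25562/4195; 208/4195 -25562/4195 10684/839]
step 1: x̄ = F·x = [7766/839, -11263/839, 11305/839]
step 1: P̄ = F·P·Fᵀ + Q = [425701/20975 -436308/20975 479204/20975; -436308/20975 781889/20975 -757782/20975; 479204/20975 -757782/20975 1166616/20975]
step 1: y = z − H·x̄ = [28431/839, 10399/839]
step 1: S = H·P̄·Hᵀ + R = [4623396/20975 1684574/20975; 1684574/20975 2838756/20975]
step 1: K = P̄·Hᵀ·S⁻¹ = [-48750425/245218202 -23702886/122609101; 46697860/122609101 -5989402/122609101; -22375800/122609101 -33742394/122609101]
step 1: x' = x̄ + K·y = [30236711/245218202, -137739259/122609101, 475616641/122609101]
step 1: P' = (I − K·H)·P̄ = [43203056/122609101 -31368886/122609101 51643034/122609101; -31368886/122609101 976941939/122609101 -1829830210/122609101; 51643034/122609101 -1829830210/122609101 3673443288/122609101]
step 2: x̄ = F·x = [-705991475/122609101, 1317421933/245218202, -720858448/122609101]
step 2: P̄ = F·P·Fᵀ + Q = [4665731939/122609101 -5939889762/122609101 7073632036/122609101; -5939889762/122609101 9809990176/122609101 -11034718038/122609101; 7073632036/122609101 -11034718038/122609101 15106257288/122609101]
step 2: y = z − H·x̄ = [-2131155536/122609101, -1276192738/122609101]
step 2: S = H·P̄·Hᵀ + R = [48585299952/122609101 22593193282/122609101; 22593193282/122609101 23975093868/122609101]
step 2: K = P̄·Hᵀ·S⁻¹ = [-48674804405/242598313346 -259230458349/1334290723403; 52275623620/121299156673 -27963285443/1334290723403; -34106448960/121299156673 -39994650230/121299156673]
step 2: x' = x̄ + K·y = [-331420452123/1334290723403, -5071138358873/2668581446806, 295960965196/121299156673]
step 2: P' = (I − K·H)·P̄ = [473399597731/1334290723403 -432062202413/1334290723403 67279809398/121299156673; -432062202413/1334290723403 12882829775964/1334290723403 -2211786956134/121299156673; 67279809398/121299156673 -2211786956134/121299156673 4421707735224/121299156673]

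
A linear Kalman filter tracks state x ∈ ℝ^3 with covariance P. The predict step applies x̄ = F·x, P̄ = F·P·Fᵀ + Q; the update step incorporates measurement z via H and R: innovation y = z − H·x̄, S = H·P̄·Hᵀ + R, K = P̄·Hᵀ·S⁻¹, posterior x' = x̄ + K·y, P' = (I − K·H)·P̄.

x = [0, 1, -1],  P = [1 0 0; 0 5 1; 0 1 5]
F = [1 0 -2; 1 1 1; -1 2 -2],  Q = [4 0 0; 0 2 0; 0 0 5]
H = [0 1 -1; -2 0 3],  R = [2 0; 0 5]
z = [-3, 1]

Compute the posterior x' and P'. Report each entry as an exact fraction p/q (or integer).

x̄ = F·x = [2, 0, 4]
P̄ = F·P·Fᵀ + Q = [25 -11 15; -11 15 -1; 15 -1 38]
y = z − H·x̄ = [1, -7]
S = H·P̄·Hᵀ + R = [57 -65; -65 267]
K = P̄·Hᵀ·S⁻¹ = [-7267/10994 -1975/10994; 5507/10994 2123/10994; -4953/10994 2253/10994]
x' = x̄ + K·y = [14273/5497, -4677/5497, 11626/5497]
P' = (I − K·H)·P̄ = [76033/10994 32863/10994 47397/10994; 32863/10994 36461/10994 25447/10994; 47397/10994 25447/10994 35353/10994]

x' = [14273/5497, -4677/5497, 11626/5497]
P' = [76033/10994 32863/10994 47397/10994; 32863/10994 36461/10994 25447/10994; 47397/10994 25447/10994 35353/10994]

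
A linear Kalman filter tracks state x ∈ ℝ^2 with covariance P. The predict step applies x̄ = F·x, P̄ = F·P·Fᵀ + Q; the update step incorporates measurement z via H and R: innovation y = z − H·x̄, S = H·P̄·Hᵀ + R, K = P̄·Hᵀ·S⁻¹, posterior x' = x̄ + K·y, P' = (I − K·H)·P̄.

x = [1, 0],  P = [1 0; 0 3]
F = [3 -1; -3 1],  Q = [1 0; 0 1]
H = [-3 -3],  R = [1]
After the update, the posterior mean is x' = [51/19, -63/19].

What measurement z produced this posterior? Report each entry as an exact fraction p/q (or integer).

z = [2]

x̄ = F·x = [3, -3]
P̄ = F·P·Fᵀ + Q = [13 -12; -12 13]
S = H·P̄·Hᵀ + R = [19]
K = P̄·Hᵀ·S⁻¹ = [-3/19; -3/19]
x' − x̄ = [-6/19, -6/19] = K·y
y = (KᵀK)⁻¹·Kᵀ·(x' − x̄) = [2]
z = y + H·x̄ = [2] + [0] = [2]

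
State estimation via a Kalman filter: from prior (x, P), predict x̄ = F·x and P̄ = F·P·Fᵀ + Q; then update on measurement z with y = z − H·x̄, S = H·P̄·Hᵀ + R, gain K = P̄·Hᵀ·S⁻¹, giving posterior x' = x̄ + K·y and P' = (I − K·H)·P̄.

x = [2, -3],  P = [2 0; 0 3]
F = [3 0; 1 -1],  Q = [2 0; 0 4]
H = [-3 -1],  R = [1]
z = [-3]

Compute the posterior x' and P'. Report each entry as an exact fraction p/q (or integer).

x' = [18/113, 295/113]
P' = [82/113 -213/113; -213/113 1305/226]

x̄ = F·x = [6, 5]
P̄ = F·P·Fᵀ + Q = [20 6; 6 9]
y = z − H·x̄ = [20]
S = H·P̄·Hᵀ + R = [226]
K = P̄·Hᵀ·S⁻¹ = [-33/113; -27/226]
x' = x̄ + K·y = [18/113, 295/113]
P' = (I − K·H)·P̄ = [82/113 -213/113; -213/113 1305/226]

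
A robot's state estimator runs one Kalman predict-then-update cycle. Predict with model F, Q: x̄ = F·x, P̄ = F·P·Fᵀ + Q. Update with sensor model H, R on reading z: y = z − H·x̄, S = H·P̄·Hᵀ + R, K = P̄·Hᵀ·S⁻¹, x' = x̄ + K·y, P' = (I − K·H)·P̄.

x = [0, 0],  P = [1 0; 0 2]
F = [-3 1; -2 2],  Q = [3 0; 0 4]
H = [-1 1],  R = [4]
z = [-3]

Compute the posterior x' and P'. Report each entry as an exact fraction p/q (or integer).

x' = [6/7, -9/7]
P' = [90/7 82/7; 82/7 94/7]

x̄ = F·x = [0, 0]
P̄ = F·P·Fᵀ + Q = [14 10; 10 16]
y = z − H·x̄ = [-3]
S = H·P̄·Hᵀ + R = [14]
K = P̄·Hᵀ·S⁻¹ = [-2/7; 3/7]
x' = x̄ + K·y = [6/7, -9/7]
P' = (I − K·H)·P̄ = [90/7 82/7; 82/7 94/7]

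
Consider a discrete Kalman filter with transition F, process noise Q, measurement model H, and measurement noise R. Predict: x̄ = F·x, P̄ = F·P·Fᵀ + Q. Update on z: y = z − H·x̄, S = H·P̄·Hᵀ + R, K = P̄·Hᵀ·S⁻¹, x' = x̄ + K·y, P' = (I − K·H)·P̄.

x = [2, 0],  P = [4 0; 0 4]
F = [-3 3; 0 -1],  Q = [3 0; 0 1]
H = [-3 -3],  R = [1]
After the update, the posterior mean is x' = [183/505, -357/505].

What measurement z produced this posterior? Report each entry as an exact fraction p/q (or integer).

x̄ = F·x = [-6, 0]
P̄ = F·P·Fᵀ + Q = [75 -12; -12 5]
S = H·P̄·Hᵀ + R = [505]
K = P̄·Hᵀ·S⁻¹ = [-189/505; 21/505]
x' − x̄ = [3213/505, -357/505] = K·y
y = (KᵀK)⁻¹·Kᵀ·(x' − x̄) = [-17]
z = y + H·x̄ = [-17] + [18] = [1]

z = [1]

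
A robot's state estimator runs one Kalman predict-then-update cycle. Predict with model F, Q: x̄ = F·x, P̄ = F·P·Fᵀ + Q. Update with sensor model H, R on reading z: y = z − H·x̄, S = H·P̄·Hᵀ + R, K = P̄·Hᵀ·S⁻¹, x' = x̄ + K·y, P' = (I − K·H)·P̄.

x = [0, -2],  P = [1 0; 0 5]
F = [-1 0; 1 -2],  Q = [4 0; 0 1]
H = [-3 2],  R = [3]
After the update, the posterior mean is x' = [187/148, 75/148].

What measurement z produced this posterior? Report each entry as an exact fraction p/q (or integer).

x̄ = F·x = [0, 4]
P̄ = F·P·Fᵀ + Q = [5 -1; -1 22]
S = H·P̄·Hᵀ + R = [148]
K = P̄·Hᵀ·S⁻¹ = [-17/148; 47/148]
x' − x̄ = [187/148, -517/148] = K·y
y = (KᵀK)⁻¹·Kᵀ·(x' − x̄) = [-11]
z = y + H·x̄ = [-11] + [8] = [-3]

z = [-3]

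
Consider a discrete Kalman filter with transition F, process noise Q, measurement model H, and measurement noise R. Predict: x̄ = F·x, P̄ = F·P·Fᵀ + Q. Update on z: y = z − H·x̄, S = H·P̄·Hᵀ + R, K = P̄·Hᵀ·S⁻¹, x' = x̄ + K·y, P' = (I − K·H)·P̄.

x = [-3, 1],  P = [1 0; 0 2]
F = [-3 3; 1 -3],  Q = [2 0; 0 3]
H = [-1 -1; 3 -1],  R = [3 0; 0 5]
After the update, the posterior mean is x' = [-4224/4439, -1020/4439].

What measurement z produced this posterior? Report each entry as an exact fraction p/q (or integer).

z = [3, -3]

x̄ = F·x = [12, -6]
P̄ = F·P·Fᵀ + Q = [29 -21; -21 22]
S = H·P̄·Hᵀ + R = [12 -23; -23 414]
K = P̄·Hᵀ·S⁻¹ = [-36/193 1112/4439; -103/193 -1043/4439]
x' − x̄ = [-57492/4439, 25614/4439] = K·y
y = (KᵀK)⁻¹·Kᵀ·(x' − x̄) = [9, -45]
z = y + H·x̄ = [9, -45] + [-6, 42] = [3, -3]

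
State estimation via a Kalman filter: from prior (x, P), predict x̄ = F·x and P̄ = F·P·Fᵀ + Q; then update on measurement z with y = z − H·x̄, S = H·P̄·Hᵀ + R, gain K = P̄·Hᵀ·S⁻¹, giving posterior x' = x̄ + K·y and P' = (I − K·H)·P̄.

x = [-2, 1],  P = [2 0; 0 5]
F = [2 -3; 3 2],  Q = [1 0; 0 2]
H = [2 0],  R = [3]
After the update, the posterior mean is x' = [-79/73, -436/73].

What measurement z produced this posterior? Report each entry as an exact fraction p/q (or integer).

x̄ = F·x = [-7, -4]
P̄ = F·P·Fᵀ + Q = [54 -18; -18 40]
S = H·P̄·Hᵀ + R = [219]
K = P̄·Hᵀ·S⁻¹ = [36/73; -12/73]
x' − x̄ = [432/73, -144/73] = K·y
y = (KᵀK)⁻¹·Kᵀ·(x' − x̄) = [12]
z = y + H·x̄ = [12] + [-14] = [-2]

z = [-2]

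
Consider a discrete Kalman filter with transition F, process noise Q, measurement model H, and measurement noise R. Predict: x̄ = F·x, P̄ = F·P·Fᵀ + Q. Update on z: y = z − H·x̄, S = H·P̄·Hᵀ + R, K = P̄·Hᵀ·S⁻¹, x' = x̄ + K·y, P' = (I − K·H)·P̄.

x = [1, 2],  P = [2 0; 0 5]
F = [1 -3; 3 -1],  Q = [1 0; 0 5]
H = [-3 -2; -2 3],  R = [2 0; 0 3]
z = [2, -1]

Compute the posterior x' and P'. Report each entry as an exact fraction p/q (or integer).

x' = [-1992/5755, -8516/17265]
P' = [1014/5755 -196/5755; -196/5755 10591/51795]

x̄ = F·x = [-5, 1]
P̄ = F·P·Fᵀ + Q = [48 21; 21 28]
y = z − H·x̄ = [-11, -14]
S = H·P̄·Hᵀ + R = [798 15; 15 195]
K = P̄·Hᵀ·S⁻¹ = [-265/1151 -872/5755; -1589/10359 11767/51795]
x' = x̄ + K·y = [-1992/5755, -8516/17265]
P' = (I − K·H)·P̄ = [1014/5755 -196/5755; -196/5755 10591/51795]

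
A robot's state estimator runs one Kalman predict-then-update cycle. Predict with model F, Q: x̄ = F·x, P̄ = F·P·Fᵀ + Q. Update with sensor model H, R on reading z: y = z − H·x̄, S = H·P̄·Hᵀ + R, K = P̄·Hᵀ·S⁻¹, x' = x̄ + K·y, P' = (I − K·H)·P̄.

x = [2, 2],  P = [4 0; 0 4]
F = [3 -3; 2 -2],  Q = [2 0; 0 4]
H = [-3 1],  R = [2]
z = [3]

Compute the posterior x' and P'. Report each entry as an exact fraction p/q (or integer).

x' = [-261/208, -81/104]
P' = [127/104 147/52; 147/52 207/26]

x̄ = F·x = [0, 0]
P̄ = F·P·Fᵀ + Q = [74 48; 48 36]
y = z − H·x̄ = [3]
S = H·P̄·Hᵀ + R = [416]
K = P̄·Hᵀ·S⁻¹ = [-87/208; -27/104]
x' = x̄ + K·y = [-261/208, -81/104]
P' = (I − K·H)·P̄ = [127/104 147/52; 147/52 207/26]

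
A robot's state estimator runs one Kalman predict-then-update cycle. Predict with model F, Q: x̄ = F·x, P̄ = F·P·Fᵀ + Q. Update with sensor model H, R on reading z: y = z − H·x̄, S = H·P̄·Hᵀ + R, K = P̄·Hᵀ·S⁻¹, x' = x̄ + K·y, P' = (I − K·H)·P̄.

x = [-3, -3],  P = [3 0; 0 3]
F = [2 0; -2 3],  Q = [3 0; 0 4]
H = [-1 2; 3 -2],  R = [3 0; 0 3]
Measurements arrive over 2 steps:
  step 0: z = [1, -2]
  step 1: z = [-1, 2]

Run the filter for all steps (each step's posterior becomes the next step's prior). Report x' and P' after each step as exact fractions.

step 0: x̄ = F·x = [-6, -3]
step 0: P̄ = F·P·Fᵀ + Q = [15 -12; -12 43]
step 0: y = z − H·x̄ = [1, 10]
step 0: S = H·P̄·Hᵀ + R = [238 -313; -313 454]
step 0: K = P̄·Hᵀ·S⁻¹ = [1297/3361 1405/3361; 2102/3361 546/3361]
step 0: x' = x̄ + K·y = [-4819/3361, -2521/3361]
step 0: P' = (I − K·H)·P̄ = [4053/3361 3972/3361; 3972/3361 5139/3361]
step 1: x̄ = F·x = [-9638/3361, 2075/3361]
step 1: P̄ = F·P·Fᵀ + Q = [26295/3361 7620/3361; 7620/3361 28243/3361]
step 1: y = z − H·x̄ = [-17149/3361, 39786/3361]
step 1: S = H·P̄·Hᵀ + R = [118870/3361 -130897/3361; -130897/3361 268270/3361]
step 1: K = P̄·Hᵀ·S⁻¹ = [532105/1463377 606805/1463377; 863606/1463377 237954/1463377]
step 1: x' = x̄ + K·y = [271719/1463377, -686175/1463377]
step 1: P' = (I − K·H)·P̄ = [1708365/1463377 1652340/1463377; 1652340/1463377 2121579/1463377]

step 0: x' = [-4819/3361, -2521/3361], P' = [4053/3361 3972/3361; 3972/3361 5139/3361]
step 1: x' = [271719/1463377, -686175/1463377], P' = [1708365/1463377 1652340/1463377; 1652340/1463377 2121579/1463377]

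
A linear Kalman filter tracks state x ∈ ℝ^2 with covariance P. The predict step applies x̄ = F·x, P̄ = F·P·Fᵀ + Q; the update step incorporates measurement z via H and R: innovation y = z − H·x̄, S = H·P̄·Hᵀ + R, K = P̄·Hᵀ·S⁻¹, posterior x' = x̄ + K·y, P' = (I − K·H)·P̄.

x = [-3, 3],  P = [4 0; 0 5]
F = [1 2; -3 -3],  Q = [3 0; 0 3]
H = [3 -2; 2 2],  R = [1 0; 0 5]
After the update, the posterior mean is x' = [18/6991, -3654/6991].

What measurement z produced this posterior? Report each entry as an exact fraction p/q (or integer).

z = [1, -2]

x̄ = F·x = [3, 0]
P̄ = F·P·Fᵀ + Q = [27 -42; -42 84]
S = H·P̄·Hᵀ + R = [1084 -258; -258 113]
K = P̄·Hᵀ·S⁻¹ = [10905/55928 5025/27964; -5775/27964 3801/13982]
x' − x̄ = [-20955/6991, -3654/6991] = K·y
y = (KᵀK)⁻¹·Kᵀ·(x' − x̄) = [-8, -8]
z = y + H·x̄ = [-8, -8] + [9, 6] = [1, -2]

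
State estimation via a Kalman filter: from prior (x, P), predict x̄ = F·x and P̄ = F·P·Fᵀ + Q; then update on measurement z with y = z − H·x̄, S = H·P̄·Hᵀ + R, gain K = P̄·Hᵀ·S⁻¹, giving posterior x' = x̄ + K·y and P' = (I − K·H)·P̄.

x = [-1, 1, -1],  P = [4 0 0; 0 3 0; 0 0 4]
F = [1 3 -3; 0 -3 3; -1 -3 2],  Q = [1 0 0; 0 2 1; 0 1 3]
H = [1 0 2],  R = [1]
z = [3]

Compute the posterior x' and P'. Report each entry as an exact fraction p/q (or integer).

x̄ = F·x = [5, -6, -4]
P̄ = F·P·Fᵀ + Q = [68 -63 -55; -63 65 52; -55 52 50]
y = z − H·x̄ = [6]
S = H·P̄·Hᵀ + R = [49]
K = P̄·Hᵀ·S⁻¹ = [-6/7; 41/49; 45/49]
x' = x̄ + K·y = [-1/7, -48/49, 74/49]
P' = (I − K·H)·P̄ = [32 -195/7 -115/7; -195/7 1504/49 703/49; -115/7 703/49 425/49]

x' = [-1/7, -48/49, 74/49]
P' = [32 -195/7 -115/7; -195/7 1504/49 703/49; -115/7 703/49 425/49]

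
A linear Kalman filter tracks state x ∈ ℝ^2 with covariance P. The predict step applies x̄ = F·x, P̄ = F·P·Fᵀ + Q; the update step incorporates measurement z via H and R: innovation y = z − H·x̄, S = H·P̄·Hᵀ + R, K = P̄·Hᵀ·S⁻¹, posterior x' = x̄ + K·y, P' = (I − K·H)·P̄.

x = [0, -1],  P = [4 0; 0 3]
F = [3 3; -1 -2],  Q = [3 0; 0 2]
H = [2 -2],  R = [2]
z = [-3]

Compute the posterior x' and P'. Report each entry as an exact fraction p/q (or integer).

x̄ = F·x = [-3, 2]
P̄ = F·P·Fᵀ + Q = [66 -30; -30 18]
y = z − H·x̄ = [7]
S = H·P̄·Hᵀ + R = [578]
K = P̄·Hᵀ·S⁻¹ = [96/289; -48/289]
x' = x̄ + K·y = [-195/289, 242/289]
P' = (I − K·H)·P̄ = [642/289 546/289; 546/289 594/289]

x' = [-195/289, 242/289]
P' = [642/289 546/289; 546/289 594/289]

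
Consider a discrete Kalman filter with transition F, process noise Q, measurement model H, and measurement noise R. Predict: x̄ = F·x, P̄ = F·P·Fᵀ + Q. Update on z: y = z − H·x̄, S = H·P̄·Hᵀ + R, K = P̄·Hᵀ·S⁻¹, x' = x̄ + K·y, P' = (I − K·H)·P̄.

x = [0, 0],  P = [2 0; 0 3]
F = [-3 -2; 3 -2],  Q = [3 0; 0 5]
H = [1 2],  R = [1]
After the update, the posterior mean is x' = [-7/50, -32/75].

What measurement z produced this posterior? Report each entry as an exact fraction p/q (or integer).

z = [-1]

x̄ = F·x = [0, 0]
P̄ = F·P·Fᵀ + Q = [33 -6; -6 35]
S = H·P̄·Hᵀ + R = [150]
K = P̄·Hᵀ·S⁻¹ = [7/50; 32/75]
x' − x̄ = [-7/50, -32/75] = K·y
y = (KᵀK)⁻¹·Kᵀ·(x' − x̄) = [-1]
z = y + H·x̄ = [-1] + [0] = [-1]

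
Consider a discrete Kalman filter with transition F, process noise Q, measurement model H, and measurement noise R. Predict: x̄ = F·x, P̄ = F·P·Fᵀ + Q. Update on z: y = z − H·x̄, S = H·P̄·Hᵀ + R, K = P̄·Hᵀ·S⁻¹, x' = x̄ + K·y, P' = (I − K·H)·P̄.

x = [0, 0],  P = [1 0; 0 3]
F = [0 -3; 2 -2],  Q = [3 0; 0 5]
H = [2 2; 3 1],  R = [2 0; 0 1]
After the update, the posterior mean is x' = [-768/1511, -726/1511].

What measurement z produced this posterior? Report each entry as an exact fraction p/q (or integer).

z = [-2, -2]

x̄ = F·x = [0, 0]
P̄ = F·P·Fᵀ + Q = [30 18; 18 21]
S = H·P̄·Hᵀ + R = [350 366; 366 400]
K = P̄·Hᵀ·S⁻¹ = [-282/1511 666/1511; 1875/3022 -1149/3022]
x' − x̄ = [-768/1511, -726/1511] = K·y
y = (KᵀK)⁻¹·Kᵀ·(x' − x̄) = [-2, -2]
z = y + H·x̄ = [-2, -2] + [0, 0] = [-2, -2]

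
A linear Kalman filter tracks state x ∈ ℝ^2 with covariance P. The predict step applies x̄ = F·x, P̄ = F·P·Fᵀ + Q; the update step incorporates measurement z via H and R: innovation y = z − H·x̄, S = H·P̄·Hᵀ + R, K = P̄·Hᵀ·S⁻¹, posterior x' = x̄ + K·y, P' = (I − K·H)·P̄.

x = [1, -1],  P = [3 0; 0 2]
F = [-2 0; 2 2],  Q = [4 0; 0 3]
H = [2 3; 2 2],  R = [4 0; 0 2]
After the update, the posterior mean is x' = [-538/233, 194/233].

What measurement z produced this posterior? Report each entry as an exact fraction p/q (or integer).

z = [-2, -3]

x̄ = F·x = [-2, 0]
P̄ = F·P·Fᵀ + Q = [16 -12; -12 23]
S = H·P̄·Hᵀ + R = [131 82; 82 62]
K = P̄·Hᵀ·S⁻¹ = [-452/699 688/699; 493/699 -404/699]
x' − x̄ = [-72/233, 194/233] = K·y
y = (KᵀK)⁻¹·Kᵀ·(x' − x̄) = [2, 1]
z = y + H·x̄ = [2, 1] + [-4, -4] = [-2, -3]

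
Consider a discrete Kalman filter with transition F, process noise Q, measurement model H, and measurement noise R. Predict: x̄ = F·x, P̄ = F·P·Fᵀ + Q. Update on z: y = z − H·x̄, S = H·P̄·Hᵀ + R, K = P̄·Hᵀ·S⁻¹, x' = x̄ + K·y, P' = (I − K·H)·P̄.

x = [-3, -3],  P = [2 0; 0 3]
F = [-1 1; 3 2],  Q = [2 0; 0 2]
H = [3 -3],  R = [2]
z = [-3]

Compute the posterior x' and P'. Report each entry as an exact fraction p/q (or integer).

x̄ = F·x = [0, -15]
P̄ = F·P·Fᵀ + Q = [7 0; 0 32]
y = z − H·x̄ = [-48]
S = H·P̄·Hᵀ + R = [353]
K = P̄·Hᵀ·S⁻¹ = [21/353; -96/353]
x' = x̄ + K·y = [-1008/353, -687/353]
P' = (I − K·H)·P̄ = [2030/353 2016/353; 2016/353 2080/353]

x' = [-1008/353, -687/353]
P' = [2030/353 2016/353; 2016/353 2080/353]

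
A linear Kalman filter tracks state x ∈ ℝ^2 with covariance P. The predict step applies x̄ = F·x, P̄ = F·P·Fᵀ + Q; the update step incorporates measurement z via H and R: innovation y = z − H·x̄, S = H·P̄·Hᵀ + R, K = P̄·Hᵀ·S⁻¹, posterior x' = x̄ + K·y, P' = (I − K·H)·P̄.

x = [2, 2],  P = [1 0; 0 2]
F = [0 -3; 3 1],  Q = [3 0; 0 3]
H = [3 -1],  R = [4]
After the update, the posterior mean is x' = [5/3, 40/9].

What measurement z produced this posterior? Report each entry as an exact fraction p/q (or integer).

z = [1]

x̄ = F·x = [-6, 8]
P̄ = F·P·Fᵀ + Q = [21 -6; -6 14]
S = H·P̄·Hᵀ + R = [243]
K = P̄·Hᵀ·S⁻¹ = [23/81; -32/243]
x' − x̄ = [23/3, -32/9] = K·y
y = (KᵀK)⁻¹·Kᵀ·(x' − x̄) = [27]
z = y + H·x̄ = [27] + [-26] = [1]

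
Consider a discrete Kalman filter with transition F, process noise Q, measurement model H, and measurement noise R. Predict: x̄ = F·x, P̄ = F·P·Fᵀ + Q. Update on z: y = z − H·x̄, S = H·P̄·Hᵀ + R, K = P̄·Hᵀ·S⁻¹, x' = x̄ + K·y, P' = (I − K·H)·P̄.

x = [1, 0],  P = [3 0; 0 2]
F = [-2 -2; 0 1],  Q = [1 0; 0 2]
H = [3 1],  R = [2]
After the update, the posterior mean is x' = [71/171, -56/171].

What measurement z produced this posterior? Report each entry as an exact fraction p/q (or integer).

x̄ = F·x = [-2, 0]
P̄ = F·P·Fᵀ + Q = [21 -4; -4 4]
S = H·P̄·Hᵀ + R = [171]
K = P̄·Hᵀ·S⁻¹ = [59/171; -8/171]
x' − x̄ = [413/171, -56/171] = K·y
y = (KᵀK)⁻¹·Kᵀ·(x' − x̄) = [7]
z = y + H·x̄ = [7] + [-6] = [1]

z = [1]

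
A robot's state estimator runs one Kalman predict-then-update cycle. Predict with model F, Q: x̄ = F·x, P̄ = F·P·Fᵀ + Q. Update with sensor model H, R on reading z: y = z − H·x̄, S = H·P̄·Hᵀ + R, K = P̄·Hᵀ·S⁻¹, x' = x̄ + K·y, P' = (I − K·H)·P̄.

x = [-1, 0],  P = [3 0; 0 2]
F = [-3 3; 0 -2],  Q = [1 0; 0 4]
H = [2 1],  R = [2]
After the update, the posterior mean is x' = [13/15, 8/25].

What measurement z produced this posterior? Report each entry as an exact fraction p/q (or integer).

z = [2]

x̄ = F·x = [3, 0]
P̄ = F·P·Fᵀ + Q = [46 -12; -12 12]
S = H·P̄·Hᵀ + R = [150]
K = P̄·Hᵀ·S⁻¹ = [8/15; -2/25]
x' − x̄ = [-32/15, 8/25] = K·y
y = (KᵀK)⁻¹·Kᵀ·(x' − x̄) = [-4]
z = y + H·x̄ = [-4] + [6] = [2]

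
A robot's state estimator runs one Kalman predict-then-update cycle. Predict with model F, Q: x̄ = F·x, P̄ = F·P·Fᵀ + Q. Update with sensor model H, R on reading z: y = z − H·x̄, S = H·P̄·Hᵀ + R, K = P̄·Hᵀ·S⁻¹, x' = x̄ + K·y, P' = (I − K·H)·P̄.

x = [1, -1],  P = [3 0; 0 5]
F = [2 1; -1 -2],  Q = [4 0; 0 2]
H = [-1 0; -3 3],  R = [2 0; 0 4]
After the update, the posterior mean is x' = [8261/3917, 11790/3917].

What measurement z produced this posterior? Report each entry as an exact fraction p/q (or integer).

x̄ = F·x = [1, 1]
P̄ = F·P·Fᵀ + Q = [21 -16; -16 25]
S = H·P̄·Hᵀ + R = [23 111; 111 706]
K = P̄·Hᵀ·S⁻¹ = [-2505/3917 -222/3917; -2357/3917 1053/3917]
x' − x̄ = [4344/3917, 7873/3917] = K·y
y = (KᵀK)⁻¹·Kᵀ·(x' − x̄) = [-2, 3]
z = y + H·x̄ = [-2, 3] + [-1, 0] = [-3, 3]

z = [-3, 3]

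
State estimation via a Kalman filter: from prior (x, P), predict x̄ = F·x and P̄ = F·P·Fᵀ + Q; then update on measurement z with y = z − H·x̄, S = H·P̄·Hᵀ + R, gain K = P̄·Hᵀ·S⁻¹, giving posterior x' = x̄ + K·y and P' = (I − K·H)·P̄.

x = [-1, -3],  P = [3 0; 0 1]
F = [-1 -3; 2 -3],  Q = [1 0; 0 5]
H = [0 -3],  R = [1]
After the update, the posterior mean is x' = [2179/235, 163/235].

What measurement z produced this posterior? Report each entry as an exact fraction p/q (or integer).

z = [-2]

x̄ = F·x = [10, 7]
P̄ = F·P·Fᵀ + Q = [13 3; 3 26]
S = H·P̄·Hᵀ + R = [235]
K = P̄·Hᵀ·S⁻¹ = [-9/235; -78/235]
x' − x̄ = [-171/235, -1482/235] = K·y
y = (KᵀK)⁻¹·Kᵀ·(x' − x̄) = [19]
z = y + H·x̄ = [19] + [-21] = [-2]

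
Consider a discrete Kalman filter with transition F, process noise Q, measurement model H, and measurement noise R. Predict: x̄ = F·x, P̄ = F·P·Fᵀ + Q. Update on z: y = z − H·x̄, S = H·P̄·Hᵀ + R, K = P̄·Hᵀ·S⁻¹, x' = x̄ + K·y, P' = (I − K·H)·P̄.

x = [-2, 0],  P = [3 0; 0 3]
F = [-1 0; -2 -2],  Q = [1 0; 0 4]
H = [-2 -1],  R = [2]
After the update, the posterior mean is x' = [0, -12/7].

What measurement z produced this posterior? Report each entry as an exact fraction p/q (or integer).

x̄ = F·x = [2, 4]
P̄ = F·P·Fᵀ + Q = [4 6; 6 28]
S = H·P̄·Hᵀ + R = [70]
K = P̄·Hᵀ·S⁻¹ = [-1/5; -4/7]
x' − x̄ = [-2, -40/7] = K·y
y = (KᵀK)⁻¹·Kᵀ·(x' − x̄) = [10]
z = y + H·x̄ = [10] + [-8] = [2]

z = [2]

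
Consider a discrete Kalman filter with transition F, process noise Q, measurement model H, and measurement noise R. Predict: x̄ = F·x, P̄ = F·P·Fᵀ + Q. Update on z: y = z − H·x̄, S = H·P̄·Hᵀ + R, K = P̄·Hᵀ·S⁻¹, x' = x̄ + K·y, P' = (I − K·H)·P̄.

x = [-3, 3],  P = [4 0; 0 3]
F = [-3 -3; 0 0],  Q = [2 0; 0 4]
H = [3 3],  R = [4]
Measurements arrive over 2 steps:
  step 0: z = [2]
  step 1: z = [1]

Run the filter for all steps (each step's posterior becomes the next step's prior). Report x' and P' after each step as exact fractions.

step 0: x̄ = F·x = [0, 0]
step 0: P̄ = F·P·Fᵀ + Q = [65 0; 0 4]
step 0: y = z − H·x̄ = [2]
step 0: S = H·P̄·Hᵀ + R = [625]
step 0: K = P̄·Hᵀ·S⁻¹ = [39/125; 12/625]
step 0: x' = x̄ + K·y = [78/125, 24/625]
step 0: P' = (I − K·H)·P̄ = [104/25 -468/125; -468/125 2356/625]
step 1: x̄ = F·x = [-1242/625, 0]
step 1: P̄ = F·P·Fᵀ + Q = [3734/625 0; 0 4]
step 1: y = z − H·x̄ = [4351/625]
step 1: S = H·P̄·Hᵀ + R = [58606/625]
step 1: K = P̄·Hᵀ·S⁻¹ = [5601/29303; 3750/29303]
step 1: x' = x̄ + K·y = [-19239/29303, 26106/29303]
step 1: P' = (I − K·H)·P̄ = [74680/29303 -67212/29303; -67212/29303 72212/29303]

step 0: x' = [78/125, 24/625], P' = [104/25 -468/125; -468/125 2356/625]
step 1: x' = [-19239/29303, 26106/29303], P' = [74680/29303 -67212/29303; -67212/29303 72212/29303]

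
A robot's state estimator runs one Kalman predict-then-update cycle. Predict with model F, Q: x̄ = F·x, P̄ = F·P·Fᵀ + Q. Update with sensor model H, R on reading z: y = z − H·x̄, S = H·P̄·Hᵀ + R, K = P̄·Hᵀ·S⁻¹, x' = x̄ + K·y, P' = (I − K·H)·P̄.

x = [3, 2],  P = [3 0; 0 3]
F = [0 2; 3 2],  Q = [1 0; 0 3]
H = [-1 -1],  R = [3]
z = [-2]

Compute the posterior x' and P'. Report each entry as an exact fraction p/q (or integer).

x' = [-47/82, 128/41]
P' = [441/82 -183/41; -183/41 264/41]

x̄ = F·x = [4, 13]
P̄ = F·P·Fᵀ + Q = [13 12; 12 42]
y = z − H·x̄ = [15]
S = H·P̄·Hᵀ + R = [82]
K = P̄·Hᵀ·S⁻¹ = [-25/82; -27/41]
x' = x̄ + K·y = [-47/82, 128/41]
P' = (I − K·H)·P̄ = [441/82 -183/41; -183/41 264/41]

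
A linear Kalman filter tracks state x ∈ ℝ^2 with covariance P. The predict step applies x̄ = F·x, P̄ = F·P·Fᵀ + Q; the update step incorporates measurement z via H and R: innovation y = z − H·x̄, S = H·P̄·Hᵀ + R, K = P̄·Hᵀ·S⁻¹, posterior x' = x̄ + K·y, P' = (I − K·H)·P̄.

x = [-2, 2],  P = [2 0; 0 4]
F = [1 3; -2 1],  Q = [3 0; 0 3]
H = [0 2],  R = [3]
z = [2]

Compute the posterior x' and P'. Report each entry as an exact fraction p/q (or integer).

x' = [92/63, 26/21]
P' = [2327/63 8/21; 8/21 5/7]

x̄ = F·x = [4, 6]
P̄ = F·P·Fᵀ + Q = [41 8; 8 15]
y = z − H·x̄ = [-10]
S = H·P̄·Hᵀ + R = [63]
K = P̄·Hᵀ·S⁻¹ = [16/63; 10/21]
x' = x̄ + K·y = [92/63, 26/21]
P' = (I − K·H)·P̄ = [2327/63 8/21; 8/21 5/7]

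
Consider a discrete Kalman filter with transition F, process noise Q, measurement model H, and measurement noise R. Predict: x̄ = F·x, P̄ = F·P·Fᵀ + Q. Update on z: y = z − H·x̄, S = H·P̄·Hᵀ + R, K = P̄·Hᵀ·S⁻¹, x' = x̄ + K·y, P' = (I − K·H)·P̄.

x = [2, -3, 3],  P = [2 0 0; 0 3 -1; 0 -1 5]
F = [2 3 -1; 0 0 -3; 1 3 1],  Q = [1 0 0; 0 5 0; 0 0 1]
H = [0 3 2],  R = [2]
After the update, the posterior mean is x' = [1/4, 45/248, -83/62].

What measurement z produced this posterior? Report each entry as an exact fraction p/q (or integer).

z = [-2]

x̄ = F·x = [-8, -9, -4]
P̄ = F·P·Fᵀ + Q = [47 24 26; 24 50 -6; 26 -6 29]
S = H·P̄·Hᵀ + R = [496]
K = P̄·Hᵀ·S⁻¹ = [1/4; 69/248; 5/62]
x' − x̄ = [33/4, 2277/248, 165/62] = K·y
y = (KᵀK)⁻¹·Kᵀ·(x' − x̄) = [33]
z = y + H·x̄ = [33] + [-35] = [-2]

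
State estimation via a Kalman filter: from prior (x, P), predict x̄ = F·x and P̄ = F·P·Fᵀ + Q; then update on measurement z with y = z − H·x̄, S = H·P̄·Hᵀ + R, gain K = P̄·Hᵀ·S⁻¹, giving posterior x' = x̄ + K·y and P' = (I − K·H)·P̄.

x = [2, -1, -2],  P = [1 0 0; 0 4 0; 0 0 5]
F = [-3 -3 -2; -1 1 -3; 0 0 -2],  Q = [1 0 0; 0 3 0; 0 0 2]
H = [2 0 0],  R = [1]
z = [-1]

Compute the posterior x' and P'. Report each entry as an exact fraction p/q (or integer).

x' = [-131/265, 669/265, 188/53]
P' = [66/265 21/265 4/53; 21/265 12281/265 1254/53; 4/53 1254/53 846/53]

x̄ = F·x = [1, 3, 4]
P̄ = F·P·Fᵀ + Q = [66 21 20; 21 53 30; 20 30 22]
y = z − H·x̄ = [-3]
S = H·P̄·Hᵀ + R = [265]
K = P̄·Hᵀ·S⁻¹ = [132/265; 42/265; 8/53]
x' = x̄ + K·y = [-131/265, 669/265, 188/53]
P' = (I − K·H)·P̄ = [66/265 21/265 4/53; 21/265 12281/265 1254/53; 4/53 1254/53 846/53]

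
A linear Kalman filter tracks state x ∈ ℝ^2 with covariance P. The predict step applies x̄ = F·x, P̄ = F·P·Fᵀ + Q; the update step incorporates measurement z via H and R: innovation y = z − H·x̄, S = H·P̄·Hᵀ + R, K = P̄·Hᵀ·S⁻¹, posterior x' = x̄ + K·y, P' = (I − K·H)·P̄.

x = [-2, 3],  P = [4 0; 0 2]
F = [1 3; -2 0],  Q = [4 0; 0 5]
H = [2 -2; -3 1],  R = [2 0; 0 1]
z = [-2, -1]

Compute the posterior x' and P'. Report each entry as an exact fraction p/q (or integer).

x' = [2609/2143, 5192/2143]
P' = [736/2143 1201/2143; 1201/2143 5323/4286]

x̄ = F·x = [7, 4]
P̄ = F·P·Fᵀ + Q = [26 -8; -8 21]
y = z − H·x̄ = [-8, 16]
S = H·P̄·Hᵀ + R = [254 -262; -262 304]
K = P̄·Hᵀ·S⁻¹ = [-465/2143 -1007/2143; -2921/4286 -1883/4286]
x' = x̄ + K·y = [2609/2143, 5192/2143]
P' = (I − K·H)·P̄ = [736/2143 1201/2143; 1201/2143 5323/4286]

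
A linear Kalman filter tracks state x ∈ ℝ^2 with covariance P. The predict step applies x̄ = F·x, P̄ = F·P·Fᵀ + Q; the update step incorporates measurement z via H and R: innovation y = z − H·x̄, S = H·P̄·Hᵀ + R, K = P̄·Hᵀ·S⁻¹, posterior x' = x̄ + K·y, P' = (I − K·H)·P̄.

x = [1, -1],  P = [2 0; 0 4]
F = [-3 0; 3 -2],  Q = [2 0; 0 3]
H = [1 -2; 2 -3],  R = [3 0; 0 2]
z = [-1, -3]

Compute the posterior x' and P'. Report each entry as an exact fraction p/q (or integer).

x̄ = F·x = [-3, 5]
P̄ = F·P·Fᵀ + Q = [20 -18; -18 37]
y = z − H·x̄ = [12, 18]
S = H·P̄·Hᵀ + R = [243 388; 388 631]
K = P̄·Hᵀ·S⁻¹ = [-1136/2789 1114/2789; -1016/2789 -25/2789]
x' = x̄ + K·y = [-1947/2789, 1303/2789]
P' = (I − K·H)·P̄ = [14680/2789 9044/2789; 9044/2789 6046/2789]

x' = [-1947/2789, 1303/2789]
P' = [14680/2789 9044/2789; 9044/2789 6046/2789]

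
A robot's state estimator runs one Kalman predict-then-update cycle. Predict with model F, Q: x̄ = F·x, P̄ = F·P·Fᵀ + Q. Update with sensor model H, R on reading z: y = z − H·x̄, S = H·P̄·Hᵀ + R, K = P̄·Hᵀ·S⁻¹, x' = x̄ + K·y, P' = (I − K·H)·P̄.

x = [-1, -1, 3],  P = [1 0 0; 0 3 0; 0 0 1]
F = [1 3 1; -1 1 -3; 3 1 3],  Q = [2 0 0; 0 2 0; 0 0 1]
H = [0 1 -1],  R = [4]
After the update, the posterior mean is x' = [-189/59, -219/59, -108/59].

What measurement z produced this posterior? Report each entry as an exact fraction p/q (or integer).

z = [-1]

x̄ = F·x = [-1, -9, 5]
P̄ = F·P·Fᵀ + Q = [31 5 15; 5 15 -9; 15 -9 22]
S = H·P̄·Hᵀ + R = [59]
K = P̄·Hᵀ·S⁻¹ = [-10/59; 24/59; -31/59]
x' − x̄ = [-130/59, 312/59, -403/59] = K·y
y = (KᵀK)⁻¹·Kᵀ·(x' − x̄) = [13]
z = y + H·x̄ = [13] + [-14] = [-1]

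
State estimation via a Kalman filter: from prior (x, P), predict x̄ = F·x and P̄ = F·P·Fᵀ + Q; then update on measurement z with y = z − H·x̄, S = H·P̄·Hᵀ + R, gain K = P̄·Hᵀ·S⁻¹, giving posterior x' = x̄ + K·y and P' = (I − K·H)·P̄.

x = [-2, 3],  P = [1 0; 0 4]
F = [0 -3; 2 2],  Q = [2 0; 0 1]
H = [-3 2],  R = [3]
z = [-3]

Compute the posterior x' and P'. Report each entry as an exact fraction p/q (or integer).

x' = [-315/239, -814/239]
P' = [334/239 420/239; 420/239 687/239]

x̄ = F·x = [-9, 2]
P̄ = F·P·Fᵀ + Q = [38 -24; -24 21]
y = z − H·x̄ = [-34]
S = H·P̄·Hᵀ + R = [717]
K = P̄·Hᵀ·S⁻¹ = [-54/239; 38/239]
x' = x̄ + K·y = [-315/239, -814/239]
P' = (I − K·H)·P̄ = [334/239 420/239; 420/239 687/239]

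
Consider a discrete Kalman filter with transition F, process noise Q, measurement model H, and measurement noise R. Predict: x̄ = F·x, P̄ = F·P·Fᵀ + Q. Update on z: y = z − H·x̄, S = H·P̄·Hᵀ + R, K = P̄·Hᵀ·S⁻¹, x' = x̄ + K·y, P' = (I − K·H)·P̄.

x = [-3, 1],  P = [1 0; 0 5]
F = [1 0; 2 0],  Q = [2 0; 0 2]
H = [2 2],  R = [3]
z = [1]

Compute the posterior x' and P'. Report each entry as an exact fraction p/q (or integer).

x̄ = F·x = [-3, -6]
P̄ = F·P·Fᵀ + Q = [3 2; 2 6]
y = z − H·x̄ = [19]
S = H·P̄·Hᵀ + R = [55]
K = P̄·Hᵀ·S⁻¹ = [2/11; 16/55]
x' = x̄ + K·y = [5/11, -26/55]
P' = (I − K·H)·P̄ = [13/11 -10/11; -10/11 74/55]

x' = [5/11, -26/55]
P' = [13/11 -10/11; -10/11 74/55]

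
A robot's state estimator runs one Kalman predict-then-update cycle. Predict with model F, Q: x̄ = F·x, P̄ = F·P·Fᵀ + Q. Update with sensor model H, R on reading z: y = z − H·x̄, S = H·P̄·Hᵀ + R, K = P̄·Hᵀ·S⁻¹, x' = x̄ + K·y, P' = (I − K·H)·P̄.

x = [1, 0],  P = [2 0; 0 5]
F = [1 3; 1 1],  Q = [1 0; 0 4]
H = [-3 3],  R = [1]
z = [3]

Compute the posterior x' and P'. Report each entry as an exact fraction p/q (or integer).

x' = [-53/226, 86/113]
P' = [2199/226 1084/113; 1084/113 1081/113]

x̄ = F·x = [1, 1]
P̄ = F·P·Fᵀ + Q = [48 17; 17 11]
y = z − H·x̄ = [3]
S = H·P̄·Hᵀ + R = [226]
K = P̄·Hᵀ·S⁻¹ = [-93/226; -9/113]
x' = x̄ + K·y = [-53/226, 86/113]
P' = (I − K·H)·P̄ = [2199/226 1084/113; 1084/113 1081/113]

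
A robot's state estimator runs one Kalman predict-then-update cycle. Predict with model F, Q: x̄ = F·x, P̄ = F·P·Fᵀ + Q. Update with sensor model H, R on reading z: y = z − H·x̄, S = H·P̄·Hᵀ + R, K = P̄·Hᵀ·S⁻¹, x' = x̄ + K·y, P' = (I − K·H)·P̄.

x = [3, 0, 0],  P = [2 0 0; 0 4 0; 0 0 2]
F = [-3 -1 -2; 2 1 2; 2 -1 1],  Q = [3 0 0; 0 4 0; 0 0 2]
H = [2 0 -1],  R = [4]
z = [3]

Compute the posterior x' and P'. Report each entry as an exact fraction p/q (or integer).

x' = [153/100, -39/25, 3/5]
P' = [129/50 -54/25 18/5; -54/25 208/25 -16/5; 18/5 -16/5 8]

x̄ = F·x = [-9, 6, 6]
P̄ = F·P·Fᵀ + Q = [33 -24 -12; -24 24 8; -12 8 16]
y = z − H·x̄ = [27]
S = H·P̄·Hᵀ + R = [200]
K = P̄·Hᵀ·S⁻¹ = [39/100; -7/25; -1/5]
x' = x̄ + K·y = [153/100, -39/25, 3/5]
P' = (I − K·H)·P̄ = [129/50 -54/25 18/5; -54/25 208/25 -16/5; 18/5 -16/5 8]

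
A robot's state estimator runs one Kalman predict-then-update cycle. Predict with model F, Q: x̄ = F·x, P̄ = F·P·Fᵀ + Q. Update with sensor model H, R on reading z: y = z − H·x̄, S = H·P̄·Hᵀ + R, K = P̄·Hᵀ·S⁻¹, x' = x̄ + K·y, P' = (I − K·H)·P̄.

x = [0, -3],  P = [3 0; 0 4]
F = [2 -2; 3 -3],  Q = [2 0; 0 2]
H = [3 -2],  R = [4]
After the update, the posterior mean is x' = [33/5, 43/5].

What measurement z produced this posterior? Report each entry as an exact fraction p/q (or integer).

x̄ = F·x = [6, 9]
P̄ = F·P·Fᵀ + Q = [30 42; 42 65]
S = H·P̄·Hᵀ + R = [30]
K = P̄·Hᵀ·S⁻¹ = [1/5; -2/15]
x' − x̄ = [3/5, -2/5] = K·y
y = (KᵀK)⁻¹·Kᵀ·(x' − x̄) = [3]
z = y + H·x̄ = [3] + [0] = [3]

z = [3]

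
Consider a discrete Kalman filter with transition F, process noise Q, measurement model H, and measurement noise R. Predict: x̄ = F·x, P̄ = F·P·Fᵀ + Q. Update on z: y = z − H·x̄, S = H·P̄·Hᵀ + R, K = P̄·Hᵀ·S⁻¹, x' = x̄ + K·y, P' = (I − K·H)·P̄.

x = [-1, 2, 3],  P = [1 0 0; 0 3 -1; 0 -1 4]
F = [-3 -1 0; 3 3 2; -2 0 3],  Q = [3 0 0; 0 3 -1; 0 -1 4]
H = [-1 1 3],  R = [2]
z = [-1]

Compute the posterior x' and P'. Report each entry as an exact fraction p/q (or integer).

x' = [325/241, 426/241, -100/241]
P' = [3607/241 -3690/241 2431/241; -3690/241 13837/482 -7017/482; 2431/241 -7017/482 4047/482]

x̄ = F·x = [1, 9, 11]
P̄ = F·P·Fᵀ + Q = [15 -16 9; -16 43 8; 9 8 44]
y = z − H·x̄ = [-42]
S = H·P̄·Hᵀ + R = [482]
K = P̄·Hᵀ·S⁻¹ = [-2/241; 83/482; 131/482]
x' = x̄ + K·y = [325/241, 426/241, -100/241]
P' = (I − K·H)·P̄ = [3607/241 -3690/241 2431/241; -3690/241 13837/482 -7017/482; 2431/241 -7017/482 4047/482]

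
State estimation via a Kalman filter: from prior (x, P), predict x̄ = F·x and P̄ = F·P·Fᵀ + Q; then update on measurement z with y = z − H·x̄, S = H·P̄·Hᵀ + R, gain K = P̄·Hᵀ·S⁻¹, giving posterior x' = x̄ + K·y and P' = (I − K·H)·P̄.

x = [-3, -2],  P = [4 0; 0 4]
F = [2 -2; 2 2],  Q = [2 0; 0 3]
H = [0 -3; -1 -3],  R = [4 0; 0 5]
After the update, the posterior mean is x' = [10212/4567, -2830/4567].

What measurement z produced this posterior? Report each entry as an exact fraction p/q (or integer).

z = [2, -1]

x̄ = F·x = [-2, -10]
P̄ = F·P·Fᵀ + Q = [34 0; 0 35]
S = H·P̄·Hᵀ + R = [319 315; 315 354]
K = P̄·Hᵀ·S⁻¹ = [3570/4567 -10846/13701; -1365/4567 -140/4567]
x' − x̄ = [19346/4567, 42840/4567] = K·y
y = (KᵀK)⁻¹·Kᵀ·(x' − x̄) = [-28, -33]
z = y + H·x̄ = [-28, -33] + [30, 32] = [2, -1]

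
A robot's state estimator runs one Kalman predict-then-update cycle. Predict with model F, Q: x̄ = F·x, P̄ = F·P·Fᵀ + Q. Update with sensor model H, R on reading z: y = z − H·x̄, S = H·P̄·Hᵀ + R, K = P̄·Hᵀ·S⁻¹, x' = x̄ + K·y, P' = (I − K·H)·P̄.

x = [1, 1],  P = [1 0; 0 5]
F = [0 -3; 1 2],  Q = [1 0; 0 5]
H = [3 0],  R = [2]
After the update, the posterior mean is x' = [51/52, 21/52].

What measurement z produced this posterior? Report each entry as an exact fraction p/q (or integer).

x̄ = F·x = [-3, 3]
P̄ = F·P·Fᵀ + Q = [46 -30; -30 26]
S = H·P̄·Hᵀ + R = [416]
K = P̄·Hᵀ·S⁻¹ = [69/208; -45/208]
x' − x̄ = [207/52, -135/52] = K·y
y = (KᵀK)⁻¹·Kᵀ·(x' − x̄) = [12]
z = y + H·x̄ = [12] + [-9] = [3]

z = [3]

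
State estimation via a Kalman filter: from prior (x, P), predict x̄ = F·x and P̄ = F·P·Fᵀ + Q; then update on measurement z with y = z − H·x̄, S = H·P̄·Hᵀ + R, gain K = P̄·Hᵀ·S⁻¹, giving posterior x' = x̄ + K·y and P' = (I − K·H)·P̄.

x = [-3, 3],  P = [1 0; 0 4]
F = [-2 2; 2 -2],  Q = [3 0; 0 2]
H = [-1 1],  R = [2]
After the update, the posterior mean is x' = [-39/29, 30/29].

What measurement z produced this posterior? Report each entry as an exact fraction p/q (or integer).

z = [3]

x̄ = F·x = [12, -12]
P̄ = F·P·Fᵀ + Q = [23 -20; -20 22]
S = H·P̄·Hᵀ + R = [87]
K = P̄·Hᵀ·S⁻¹ = [-43/87; 14/29]
x' − x̄ = [-387/29, 378/29] = K·y
y = (KᵀK)⁻¹·Kᵀ·(x' − x̄) = [27]
z = y + H·x̄ = [27] + [-24] = [3]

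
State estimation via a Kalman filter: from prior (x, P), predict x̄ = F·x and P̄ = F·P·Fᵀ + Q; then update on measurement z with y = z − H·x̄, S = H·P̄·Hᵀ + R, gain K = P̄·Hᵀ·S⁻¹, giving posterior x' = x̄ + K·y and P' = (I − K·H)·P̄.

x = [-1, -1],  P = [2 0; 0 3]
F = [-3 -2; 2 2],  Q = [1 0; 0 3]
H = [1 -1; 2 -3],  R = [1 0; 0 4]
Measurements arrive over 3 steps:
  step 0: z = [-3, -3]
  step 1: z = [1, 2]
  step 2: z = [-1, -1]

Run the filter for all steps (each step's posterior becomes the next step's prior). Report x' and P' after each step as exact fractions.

step 0: x' = [-1657/1168, 323/584], P' = [1905/1168 637/584; 637/584 297/292]
step 1: x' = [1414148/1368635, 17898/1368635], P' = [1971007/1368635 1282462/1368635; 1282462/1368635 1222792/1368635]
step 2: x' = [-1145541330/1407685943, -74281339/1407685943], P' = [2022236746/1407685943 1316204300/1407685943; 1316204300/1407685943 1256060484/1407685943]

step 0: x̄ = F·x = [5, -4]
step 0: P̄ = F·P·Fᵀ + Q = [31 -24; -24 23]
step 0: y = z − H·x̄ = [-12, -25]
step 0: S = H·P̄·Hᵀ + R = [103 251; 251 623]
step 0: K = P̄·Hᵀ·S⁻¹ = [631/1168 -3/1168; 43/584 -127/584]
step 0: x' = x̄ + K·y = [-1657/1168, 323/584]
step 0: P' = (I − K·H)·P̄ = [1905/1168 637/584; 637/584 297/292]
step 1: x̄ = F·x = [3679/1168, -1011/584]
step 1: P̄ = F·P·Fᵀ + Q = [38353/1168 -14461/584; -14461/584 6517/292]
step 1: y = z − H·x̄ = [-4533/1168, -693/73]
step 1: S = H·P̄·Hᵀ + R = [123433/1168 18720/73; 18720/73 46235/73]
step 1: K = P̄·Hᵀ·S⁻¹ = [137709/273727 23657/1368635; 11934/273727 -275863/1368635]
step 1: x' = x̄ + K·y = [1414148/1368635, 17898/1368635]
step 1: P' = (I − K·H)·P̄ = [1971007/1368635 1282462/1368635; 1282462/1368635 1222792/1368635]
step 2: x̄ = F·x = [-855648/273727, 2864092/1368635]
step 2: P̄ = F·P·Fᵀ + Q = [7877682/273727 -5908366/273727; -5908366/273727 27140797/1368635]
step 2: y = z − H·x̄ = [5773697/1368635, 15780121/1368635]
step 2: S = H·P̄·Hᵀ + R = [126981502/1368635 307908361/1368635; 307908361/1368635 761797313/1368635]
step 2: K = P̄·Hᵀ·S⁻¹ = [706032446/1407685943 23965148/1407685943; 60143816/1407685943 -283943213/1407685943]
step 2: x' = x̄ + K·y = [-1145541330/1407685943, -74281339/1407685943]
step 2: P' = (I − K·H)·P̄ = [2022236746/1407685943 1316204300/1407685943; 1316204300/1407685943 1256060484/1407685943]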